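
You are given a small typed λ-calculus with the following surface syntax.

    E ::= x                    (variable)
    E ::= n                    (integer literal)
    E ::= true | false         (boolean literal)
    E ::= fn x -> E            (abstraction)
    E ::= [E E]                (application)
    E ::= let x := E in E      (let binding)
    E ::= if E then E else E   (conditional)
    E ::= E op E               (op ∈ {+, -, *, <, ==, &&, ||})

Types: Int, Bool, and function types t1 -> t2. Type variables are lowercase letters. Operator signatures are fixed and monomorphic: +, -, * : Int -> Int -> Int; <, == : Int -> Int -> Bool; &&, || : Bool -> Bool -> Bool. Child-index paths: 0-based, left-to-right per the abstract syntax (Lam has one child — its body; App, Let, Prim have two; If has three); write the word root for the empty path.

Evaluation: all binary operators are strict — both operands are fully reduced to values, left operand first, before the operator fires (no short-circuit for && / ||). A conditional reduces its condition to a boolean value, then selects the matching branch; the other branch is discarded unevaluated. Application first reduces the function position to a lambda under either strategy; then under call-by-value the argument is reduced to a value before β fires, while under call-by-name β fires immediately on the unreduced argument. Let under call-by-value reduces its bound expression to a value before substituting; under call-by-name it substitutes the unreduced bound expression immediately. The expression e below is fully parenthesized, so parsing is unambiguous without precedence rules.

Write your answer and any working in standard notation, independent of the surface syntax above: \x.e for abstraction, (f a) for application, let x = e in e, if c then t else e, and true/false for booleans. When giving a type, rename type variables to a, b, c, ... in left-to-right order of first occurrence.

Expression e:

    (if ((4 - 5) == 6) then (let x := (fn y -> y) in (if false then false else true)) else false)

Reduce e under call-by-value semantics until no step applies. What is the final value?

Trace:
step 0: (if ((4 - 5) == 6) then (let x = (\y.y) in (if false then false else true)) else false)
step 1: [delta@0.0] (if (-1 == 6) then (let x = (\y.y) in (if false then false else true)) else false)
step 2: [delta@0] (if false then (let x = (\y.y) in (if false then false else true)) else false)
step 3: [if@root] false

Answer: false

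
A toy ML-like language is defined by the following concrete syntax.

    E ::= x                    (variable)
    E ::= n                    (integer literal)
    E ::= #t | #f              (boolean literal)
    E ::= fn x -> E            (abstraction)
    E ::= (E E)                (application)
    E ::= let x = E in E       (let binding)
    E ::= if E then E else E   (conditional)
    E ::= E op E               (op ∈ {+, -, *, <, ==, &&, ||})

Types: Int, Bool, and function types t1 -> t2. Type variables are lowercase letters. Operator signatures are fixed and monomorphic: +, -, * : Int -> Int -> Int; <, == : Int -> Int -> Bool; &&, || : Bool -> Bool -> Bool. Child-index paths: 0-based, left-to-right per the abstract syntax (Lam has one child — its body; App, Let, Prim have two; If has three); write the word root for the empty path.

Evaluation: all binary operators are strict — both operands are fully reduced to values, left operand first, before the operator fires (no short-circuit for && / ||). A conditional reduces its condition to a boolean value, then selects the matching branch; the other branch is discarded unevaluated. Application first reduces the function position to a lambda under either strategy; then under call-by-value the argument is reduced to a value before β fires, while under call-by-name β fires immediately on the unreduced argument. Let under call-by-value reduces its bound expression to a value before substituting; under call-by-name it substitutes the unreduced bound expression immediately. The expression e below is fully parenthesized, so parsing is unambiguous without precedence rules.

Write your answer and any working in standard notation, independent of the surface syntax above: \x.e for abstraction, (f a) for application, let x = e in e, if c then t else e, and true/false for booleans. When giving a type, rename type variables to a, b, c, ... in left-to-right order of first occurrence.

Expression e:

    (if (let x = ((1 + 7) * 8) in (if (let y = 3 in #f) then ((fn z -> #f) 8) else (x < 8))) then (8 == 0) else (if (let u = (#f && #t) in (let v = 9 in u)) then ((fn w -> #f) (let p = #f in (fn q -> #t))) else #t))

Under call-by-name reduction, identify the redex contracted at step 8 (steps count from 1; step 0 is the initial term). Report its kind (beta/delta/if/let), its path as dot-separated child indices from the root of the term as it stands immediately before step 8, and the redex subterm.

Answer: let at 0 : (let u = (false && true) in (let v = 9 in u))

Working:
step 0: (if (let x = ((1 + 7) * 8) in (if (let y = 3 in false) then ((\z.false) 8) else (x < 8))) then (8 == 0) else (if (let u = (false && true) in (let v = 9 in u)) then ((\w.false) (let p = false in (\q.true))) else true))
step 1: [let@0] (if (if (let y = 3 in false) then ((\z.false) 8) else (((1 + 7) * 8) < 8)) then (8 == 0) else (if (let u = (false && true) in (let v = 9 in u)) then ((\w.false) (let p = false in (\q.true))) else true))
step 2: [let@0.0] (if (if false then ((\z.false) 8) else (((1 + 7) * 8) < 8)) then (8 == 0) else (if (let u = (false && true) in (let v = 9 in u)) then ((\w.false) (let p = false in (\q.true))) else true))
step 3: [if@0] (if (((1 + 7) * 8) < 8) then (8 == 0) else (if (let u = (false && true) in (let v = 9 in u)) then ((\w.false) (let p = false in (\q.true))) else true))
step 4: [delta@0.0.0] (if ((8 * 8) < 8) then (8 == 0) else (if (let u = (false && true) in (let v = 9 in u)) then ((\w.false) (let p = false in (\q.true))) else true))
step 5: [delta@0.0] (if (64 < 8) then (8 == 0) else (if (let u = (false && true) in (let v = 9 in u)) then ((\w.false) (let p = false in (\q.true))) else true))
step 6: [delta@0] (if false then (8 == 0) else (if (let u = (false && true) in (let v = 9 in u)) then ((\w.false) (let p = false in (\q.true))) else true))
step 7: [if@root] (if (let u = (false && true) in (let v = 9 in u)) then ((\w.false) (let p = false in (\q.true))) else true)
step 8: [let@0] (if (let v = 9 in (false && true)) then ((\w.false) (let p = false in (\q.true))) else true)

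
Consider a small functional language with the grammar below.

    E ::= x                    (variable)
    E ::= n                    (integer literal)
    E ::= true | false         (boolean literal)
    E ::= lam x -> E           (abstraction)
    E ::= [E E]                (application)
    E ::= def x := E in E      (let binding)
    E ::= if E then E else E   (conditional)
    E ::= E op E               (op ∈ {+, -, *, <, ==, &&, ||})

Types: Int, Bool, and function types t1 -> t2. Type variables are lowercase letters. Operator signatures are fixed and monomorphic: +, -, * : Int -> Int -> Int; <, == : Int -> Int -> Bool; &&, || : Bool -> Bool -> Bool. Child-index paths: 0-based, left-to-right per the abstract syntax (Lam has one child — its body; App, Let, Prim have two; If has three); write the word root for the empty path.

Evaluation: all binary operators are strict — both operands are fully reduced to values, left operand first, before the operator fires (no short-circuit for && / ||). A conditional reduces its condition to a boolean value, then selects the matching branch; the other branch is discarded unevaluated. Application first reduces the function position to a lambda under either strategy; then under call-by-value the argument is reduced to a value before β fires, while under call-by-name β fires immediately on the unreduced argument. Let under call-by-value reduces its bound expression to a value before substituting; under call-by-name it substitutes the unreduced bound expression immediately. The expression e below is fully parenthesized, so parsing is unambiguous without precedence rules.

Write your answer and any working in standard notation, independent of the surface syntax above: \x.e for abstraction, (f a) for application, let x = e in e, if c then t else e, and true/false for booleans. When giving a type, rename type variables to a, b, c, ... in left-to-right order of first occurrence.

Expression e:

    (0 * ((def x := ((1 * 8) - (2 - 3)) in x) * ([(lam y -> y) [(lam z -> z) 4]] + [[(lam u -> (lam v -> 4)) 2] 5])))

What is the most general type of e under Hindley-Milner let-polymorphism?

Derivation:
  unify Int ~ Int
  unify Int ~ Int
  unify Int ~ Int
  unify Int ~ Int
  unify Int ~ Int
  unify Int ~ Int
  unify Int ~ Int
let x : Int
x : Int
  unify Int ~ Int
y : a
\y._ : a -> a
z : b
\z._ : b -> b
  unify b -> b ~ Int -> c
  unify b ~ Int
  unify Int ~ c
_ _ : Int
  unify a -> a ~ Int -> d
  unify a ~ Int
  unify Int ~ d
_ _ : Int
  unify Int ~ Int
\v._ : f -> Int
\u._ : e -> f -> Int
  unify e -> f -> Int ~ Int -> g
  unify e ~ Int
  unify f -> Int ~ g
_ _ : f -> Int
  unify f -> Int ~ Int -> h
  unify f ~ Int
  unify Int ~ h
_ _ : Int
  unify Int ~ Int
  unify Int ~ Int
  unify Int ~ Int

Answer: Int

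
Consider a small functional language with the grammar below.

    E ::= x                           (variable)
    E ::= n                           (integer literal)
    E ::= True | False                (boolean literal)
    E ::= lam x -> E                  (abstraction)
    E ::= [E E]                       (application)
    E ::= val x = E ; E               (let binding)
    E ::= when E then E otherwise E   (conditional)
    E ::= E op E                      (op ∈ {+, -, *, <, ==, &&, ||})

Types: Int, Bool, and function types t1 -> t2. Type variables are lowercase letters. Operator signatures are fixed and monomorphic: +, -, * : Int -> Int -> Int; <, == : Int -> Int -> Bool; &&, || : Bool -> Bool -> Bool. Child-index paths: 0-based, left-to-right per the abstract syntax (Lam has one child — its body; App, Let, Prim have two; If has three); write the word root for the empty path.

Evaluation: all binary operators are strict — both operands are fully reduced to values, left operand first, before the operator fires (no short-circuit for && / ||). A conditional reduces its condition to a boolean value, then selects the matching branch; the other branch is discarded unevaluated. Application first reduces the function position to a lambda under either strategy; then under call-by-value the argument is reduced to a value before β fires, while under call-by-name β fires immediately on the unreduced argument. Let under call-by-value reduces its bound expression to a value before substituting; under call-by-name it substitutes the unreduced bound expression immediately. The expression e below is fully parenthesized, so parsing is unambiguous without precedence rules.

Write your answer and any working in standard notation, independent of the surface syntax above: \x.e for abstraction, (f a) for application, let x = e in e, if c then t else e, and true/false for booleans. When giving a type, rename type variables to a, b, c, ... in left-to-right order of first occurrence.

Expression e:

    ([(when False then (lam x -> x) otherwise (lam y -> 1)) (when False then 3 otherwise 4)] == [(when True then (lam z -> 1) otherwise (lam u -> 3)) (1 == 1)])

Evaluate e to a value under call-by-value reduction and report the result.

Answer: true

Derivation:
step 0: (((if false then (\x.x) else (\y.1)) (if false then 3 else 4)) == ((if true then (\z.1) else (\u.3)) (1 == 1)))
step 1: [if@0.0] (((\y.1) (if false then 3 else 4)) == ((if true then (\z.1) else (\u.3)) (1 == 1)))
step 2: [if@0.1] (((\y.1) 4) == ((if true then (\z.1) else (\u.3)) (1 == 1)))
step 3: [beta@0] (1 == ((if true then (\z.1) else (\u.3)) (1 == 1)))
step 4: [if@1.0] (1 == ((\z.1) (1 == 1)))
step 5: [delta@1.1] (1 == ((\z.1) true))
step 6: [beta@1] (1 == 1)
step 7: [delta@root] true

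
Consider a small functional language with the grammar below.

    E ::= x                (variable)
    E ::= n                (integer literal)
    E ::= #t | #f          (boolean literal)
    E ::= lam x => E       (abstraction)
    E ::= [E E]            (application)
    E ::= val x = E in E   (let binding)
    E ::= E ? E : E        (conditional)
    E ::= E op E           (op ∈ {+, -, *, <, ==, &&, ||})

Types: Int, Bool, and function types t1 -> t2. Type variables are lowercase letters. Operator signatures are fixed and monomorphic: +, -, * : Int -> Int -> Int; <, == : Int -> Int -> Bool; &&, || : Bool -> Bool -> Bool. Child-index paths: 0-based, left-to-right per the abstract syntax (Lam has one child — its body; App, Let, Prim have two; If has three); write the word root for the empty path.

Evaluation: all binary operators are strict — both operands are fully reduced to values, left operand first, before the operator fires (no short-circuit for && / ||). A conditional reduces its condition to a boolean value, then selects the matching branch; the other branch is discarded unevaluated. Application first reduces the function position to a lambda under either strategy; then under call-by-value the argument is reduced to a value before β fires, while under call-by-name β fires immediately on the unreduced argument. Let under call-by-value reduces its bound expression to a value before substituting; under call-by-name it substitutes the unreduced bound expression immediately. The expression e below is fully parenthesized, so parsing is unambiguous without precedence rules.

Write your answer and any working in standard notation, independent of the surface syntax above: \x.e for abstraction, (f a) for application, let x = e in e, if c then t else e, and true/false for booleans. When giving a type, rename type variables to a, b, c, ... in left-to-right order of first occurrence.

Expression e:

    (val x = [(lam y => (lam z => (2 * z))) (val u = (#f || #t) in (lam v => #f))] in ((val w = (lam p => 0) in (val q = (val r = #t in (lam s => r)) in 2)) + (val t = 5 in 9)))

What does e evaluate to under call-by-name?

Trace:
step 0: (let x = ((\y.(\z.(2 * z))) (let u = (false || true) in (\v.false))) in ((let w = (\p.0) in (let q = (let r = true in (\s.r)) in 2)) + (let t = 5 in 9)))
step 1: [let@root] ((let w = (\p.0) in (let q = (let r = true in (\s.r)) in 2)) + (let t = 5 in 9))
step 2: [let@0] ((let q = (let r = true in (\s.r)) in 2) + (let t = 5 in 9))
step 3: [let@0] (2 + (let t = 5 in 9))
step 4: [let@1] (2 + 9)
step 5: [delta@root] 11

Answer: 11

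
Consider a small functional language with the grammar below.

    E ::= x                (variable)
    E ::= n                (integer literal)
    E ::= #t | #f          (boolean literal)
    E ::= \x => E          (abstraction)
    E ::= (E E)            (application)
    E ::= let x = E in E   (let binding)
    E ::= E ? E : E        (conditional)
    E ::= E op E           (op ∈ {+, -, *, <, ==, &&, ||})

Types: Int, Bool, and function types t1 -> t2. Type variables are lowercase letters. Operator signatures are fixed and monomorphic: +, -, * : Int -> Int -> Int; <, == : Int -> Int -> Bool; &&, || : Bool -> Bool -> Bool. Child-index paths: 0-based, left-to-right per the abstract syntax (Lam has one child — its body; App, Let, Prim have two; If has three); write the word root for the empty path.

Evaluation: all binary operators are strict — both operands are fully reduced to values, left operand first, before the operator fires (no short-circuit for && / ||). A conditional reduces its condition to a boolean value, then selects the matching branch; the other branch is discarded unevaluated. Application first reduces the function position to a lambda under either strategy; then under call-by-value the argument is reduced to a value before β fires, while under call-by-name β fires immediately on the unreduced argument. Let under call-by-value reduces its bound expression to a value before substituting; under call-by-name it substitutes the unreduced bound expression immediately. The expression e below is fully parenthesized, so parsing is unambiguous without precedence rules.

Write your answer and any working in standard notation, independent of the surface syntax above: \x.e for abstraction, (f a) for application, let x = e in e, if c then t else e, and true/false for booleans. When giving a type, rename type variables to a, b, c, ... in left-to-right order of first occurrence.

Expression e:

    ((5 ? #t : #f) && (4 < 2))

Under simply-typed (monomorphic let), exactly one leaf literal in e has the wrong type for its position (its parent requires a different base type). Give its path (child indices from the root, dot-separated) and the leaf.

Trace:
  unify Int ~ Bool
  FAIL: mismatch Int ~ Bool

Answer: 0.0 : 5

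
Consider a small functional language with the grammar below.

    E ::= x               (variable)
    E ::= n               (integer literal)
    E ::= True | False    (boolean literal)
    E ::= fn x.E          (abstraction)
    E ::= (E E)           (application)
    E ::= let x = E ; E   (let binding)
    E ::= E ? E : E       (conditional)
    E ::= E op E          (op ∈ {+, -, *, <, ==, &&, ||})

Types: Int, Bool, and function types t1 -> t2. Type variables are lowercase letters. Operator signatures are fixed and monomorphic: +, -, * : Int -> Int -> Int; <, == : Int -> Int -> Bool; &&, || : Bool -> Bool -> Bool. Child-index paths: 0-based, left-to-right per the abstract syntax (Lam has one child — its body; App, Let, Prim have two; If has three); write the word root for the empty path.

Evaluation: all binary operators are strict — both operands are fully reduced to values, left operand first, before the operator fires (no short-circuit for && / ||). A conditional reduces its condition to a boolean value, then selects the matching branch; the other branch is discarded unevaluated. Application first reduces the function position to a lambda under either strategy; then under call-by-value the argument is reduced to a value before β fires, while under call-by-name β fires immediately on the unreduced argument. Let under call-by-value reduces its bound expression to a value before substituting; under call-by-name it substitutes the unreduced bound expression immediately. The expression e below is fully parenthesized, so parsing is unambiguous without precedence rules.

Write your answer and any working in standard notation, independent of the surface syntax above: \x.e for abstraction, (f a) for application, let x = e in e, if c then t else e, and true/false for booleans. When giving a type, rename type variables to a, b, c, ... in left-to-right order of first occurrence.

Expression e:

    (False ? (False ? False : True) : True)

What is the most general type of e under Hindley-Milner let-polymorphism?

Answer: Bool

Working:
  unify Bool ~ Bool
  unify Bool ~ Bool
  unify Bool ~ Bool
  unify Bool ~ Bool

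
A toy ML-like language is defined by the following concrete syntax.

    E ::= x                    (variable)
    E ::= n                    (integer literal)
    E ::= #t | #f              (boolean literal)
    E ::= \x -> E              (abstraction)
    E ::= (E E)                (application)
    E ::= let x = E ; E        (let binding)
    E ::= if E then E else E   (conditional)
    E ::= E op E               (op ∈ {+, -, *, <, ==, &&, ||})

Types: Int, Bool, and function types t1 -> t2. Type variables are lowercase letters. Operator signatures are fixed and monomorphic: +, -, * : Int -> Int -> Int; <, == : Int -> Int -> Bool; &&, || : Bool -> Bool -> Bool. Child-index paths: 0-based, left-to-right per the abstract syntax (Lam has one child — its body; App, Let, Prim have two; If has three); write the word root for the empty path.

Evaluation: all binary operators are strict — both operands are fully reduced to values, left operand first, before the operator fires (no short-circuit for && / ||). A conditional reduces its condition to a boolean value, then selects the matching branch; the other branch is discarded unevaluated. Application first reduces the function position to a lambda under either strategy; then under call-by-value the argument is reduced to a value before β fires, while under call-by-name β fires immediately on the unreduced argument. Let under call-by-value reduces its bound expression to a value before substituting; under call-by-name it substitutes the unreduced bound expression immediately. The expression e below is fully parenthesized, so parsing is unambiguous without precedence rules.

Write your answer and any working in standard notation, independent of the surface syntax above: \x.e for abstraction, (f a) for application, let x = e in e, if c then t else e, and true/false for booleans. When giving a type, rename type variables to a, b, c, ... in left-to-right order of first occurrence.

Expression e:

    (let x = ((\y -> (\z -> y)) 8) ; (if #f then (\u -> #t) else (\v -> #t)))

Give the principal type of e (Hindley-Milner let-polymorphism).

Answer: a -> Bool

Trace:
y : a
\z._ : b -> a
\y._ : a -> b -> a
  unify a -> b -> a ~ Int -> c
  unify a ~ Int
  unify b -> Int ~ c
_ _ : b -> Int
let x : forall. b -> Int
  unify Bool ~ Bool
\u._ : d -> Bool
\v._ : e -> Bool
  unify d -> Bool ~ e -> Bool
  unify d ~ e
  unify Bool ~ Bool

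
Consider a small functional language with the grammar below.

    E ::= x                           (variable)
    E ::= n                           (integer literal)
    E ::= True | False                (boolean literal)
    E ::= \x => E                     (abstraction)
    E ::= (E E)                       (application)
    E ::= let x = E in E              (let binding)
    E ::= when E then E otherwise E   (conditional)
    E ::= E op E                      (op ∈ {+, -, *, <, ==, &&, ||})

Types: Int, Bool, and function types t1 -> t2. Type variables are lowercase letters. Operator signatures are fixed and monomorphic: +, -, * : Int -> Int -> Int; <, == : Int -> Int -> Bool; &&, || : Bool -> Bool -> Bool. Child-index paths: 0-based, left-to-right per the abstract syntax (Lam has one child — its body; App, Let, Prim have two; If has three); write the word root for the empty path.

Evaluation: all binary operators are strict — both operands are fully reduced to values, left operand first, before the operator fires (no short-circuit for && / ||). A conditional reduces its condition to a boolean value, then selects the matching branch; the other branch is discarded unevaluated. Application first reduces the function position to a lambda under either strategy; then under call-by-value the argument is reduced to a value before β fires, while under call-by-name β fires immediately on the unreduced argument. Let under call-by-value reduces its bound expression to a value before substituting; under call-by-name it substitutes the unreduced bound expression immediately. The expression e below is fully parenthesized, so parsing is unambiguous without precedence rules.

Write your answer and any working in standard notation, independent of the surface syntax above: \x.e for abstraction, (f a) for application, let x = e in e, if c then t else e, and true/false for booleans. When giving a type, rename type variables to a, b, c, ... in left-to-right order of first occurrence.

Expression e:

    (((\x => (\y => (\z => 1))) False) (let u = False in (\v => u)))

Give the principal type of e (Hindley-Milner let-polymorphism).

Answer: a -> Int

Derivation:
\z._ : c -> Int
\y._ : b -> c -> Int
\x._ : a -> b -> c -> Int
  unify a -> b -> c -> Int ~ Bool -> d
  unify a ~ Bool
  unify b -> c -> Int ~ d
_ _ : b -> c -> Int
let u : Bool
u : Bool
\v._ : e -> Bool
  unify b -> c -> Int ~ (e -> Bool) -> f
  unify b ~ e -> Bool
  unify c -> Int ~ f
_ _ : c -> Int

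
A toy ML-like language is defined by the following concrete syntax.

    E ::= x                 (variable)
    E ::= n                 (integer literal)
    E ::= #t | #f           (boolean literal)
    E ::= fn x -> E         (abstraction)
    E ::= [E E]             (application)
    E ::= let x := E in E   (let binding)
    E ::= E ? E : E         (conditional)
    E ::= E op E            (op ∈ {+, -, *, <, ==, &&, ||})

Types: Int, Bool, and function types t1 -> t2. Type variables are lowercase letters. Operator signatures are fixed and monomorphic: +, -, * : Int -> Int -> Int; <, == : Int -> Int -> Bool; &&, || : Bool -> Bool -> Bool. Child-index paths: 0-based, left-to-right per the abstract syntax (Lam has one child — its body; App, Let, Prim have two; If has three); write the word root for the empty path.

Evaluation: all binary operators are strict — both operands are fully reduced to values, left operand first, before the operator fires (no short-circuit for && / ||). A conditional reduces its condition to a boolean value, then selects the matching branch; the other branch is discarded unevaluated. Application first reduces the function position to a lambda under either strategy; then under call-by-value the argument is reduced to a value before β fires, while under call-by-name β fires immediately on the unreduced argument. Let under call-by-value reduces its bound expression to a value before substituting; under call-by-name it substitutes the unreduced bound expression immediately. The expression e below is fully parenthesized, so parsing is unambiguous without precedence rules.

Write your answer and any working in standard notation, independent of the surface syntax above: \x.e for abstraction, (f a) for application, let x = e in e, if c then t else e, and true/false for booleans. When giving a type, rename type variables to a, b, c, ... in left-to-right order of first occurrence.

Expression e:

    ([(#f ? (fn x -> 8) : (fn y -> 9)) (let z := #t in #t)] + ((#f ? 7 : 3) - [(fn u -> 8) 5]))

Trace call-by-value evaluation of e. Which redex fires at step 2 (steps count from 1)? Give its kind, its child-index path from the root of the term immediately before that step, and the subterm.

Answer: let at 0.1 : (let z = true in true)

Derivation:
step 0: (((if false then (\x.8) else (\y.9)) (let z = true in true)) + ((if false then 7 else 3) - ((\u.8) 5)))
step 1: [if@0.0] (((\y.9) (let z = true in true)) + ((if false then 7 else 3) - ((\u.8) 5)))
step 2: [let@0.1] (((\y.9) true) + ((if false then 7 else 3) - ((\u.8) 5)))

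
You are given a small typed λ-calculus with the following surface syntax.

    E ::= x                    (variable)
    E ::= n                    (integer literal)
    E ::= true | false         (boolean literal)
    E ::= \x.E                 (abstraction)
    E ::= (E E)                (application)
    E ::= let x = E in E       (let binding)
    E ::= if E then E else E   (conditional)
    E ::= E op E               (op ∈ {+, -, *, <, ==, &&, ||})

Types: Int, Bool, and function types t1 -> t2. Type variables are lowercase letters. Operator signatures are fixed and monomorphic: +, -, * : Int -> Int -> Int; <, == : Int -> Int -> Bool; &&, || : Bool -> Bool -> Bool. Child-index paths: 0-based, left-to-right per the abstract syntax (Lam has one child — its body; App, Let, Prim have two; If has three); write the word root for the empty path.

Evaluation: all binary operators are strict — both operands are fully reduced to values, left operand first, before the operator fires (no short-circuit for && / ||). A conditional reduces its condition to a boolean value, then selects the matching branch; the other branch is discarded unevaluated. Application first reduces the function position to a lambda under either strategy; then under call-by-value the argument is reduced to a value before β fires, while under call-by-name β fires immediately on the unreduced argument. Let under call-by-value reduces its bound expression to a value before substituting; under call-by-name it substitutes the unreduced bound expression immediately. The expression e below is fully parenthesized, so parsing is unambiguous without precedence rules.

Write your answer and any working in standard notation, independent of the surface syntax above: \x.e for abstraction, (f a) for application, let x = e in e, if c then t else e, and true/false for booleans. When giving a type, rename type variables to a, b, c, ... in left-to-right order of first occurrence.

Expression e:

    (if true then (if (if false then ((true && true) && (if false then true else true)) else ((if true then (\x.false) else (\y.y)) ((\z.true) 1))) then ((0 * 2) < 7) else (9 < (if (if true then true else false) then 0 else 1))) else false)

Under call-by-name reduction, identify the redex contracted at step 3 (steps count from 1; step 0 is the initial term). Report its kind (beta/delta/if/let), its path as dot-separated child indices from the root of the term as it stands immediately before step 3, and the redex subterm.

Working:
step 0: (if true then (if (if false then ((true && true) && (if false then true else true)) else ((if true then (\x.false) else (\y.y)) ((\z.true) 1))) then ((0 * 2) < 7) else (9 < (if (if true then true else false) then 0 else 1))) else false)
step 1: [if@root] (if (if false then ((true && true) && (if false then true else true)) else ((if true then (\x.false) else (\y.y)) ((\z.true) 1))) then ((0 * 2) < 7) else (9 < (if (if true then true else false) then 0 else 1)))
step 2: [if@0] (if ((if true then (\x.false) else (\y.y)) ((\z.true) 1)) then ((0 * 2) < 7) else (9 < (if (if true then true else false) then 0 else 1)))
step 3: [if@0.0] (if ((\x.false) ((\z.true) 1)) then ((0 * 2) < 7) else (9 < (if (if true then true else false) then 0 else 1)))

Answer: if at 0.0 : (if true then (\x.false) else (\y.y))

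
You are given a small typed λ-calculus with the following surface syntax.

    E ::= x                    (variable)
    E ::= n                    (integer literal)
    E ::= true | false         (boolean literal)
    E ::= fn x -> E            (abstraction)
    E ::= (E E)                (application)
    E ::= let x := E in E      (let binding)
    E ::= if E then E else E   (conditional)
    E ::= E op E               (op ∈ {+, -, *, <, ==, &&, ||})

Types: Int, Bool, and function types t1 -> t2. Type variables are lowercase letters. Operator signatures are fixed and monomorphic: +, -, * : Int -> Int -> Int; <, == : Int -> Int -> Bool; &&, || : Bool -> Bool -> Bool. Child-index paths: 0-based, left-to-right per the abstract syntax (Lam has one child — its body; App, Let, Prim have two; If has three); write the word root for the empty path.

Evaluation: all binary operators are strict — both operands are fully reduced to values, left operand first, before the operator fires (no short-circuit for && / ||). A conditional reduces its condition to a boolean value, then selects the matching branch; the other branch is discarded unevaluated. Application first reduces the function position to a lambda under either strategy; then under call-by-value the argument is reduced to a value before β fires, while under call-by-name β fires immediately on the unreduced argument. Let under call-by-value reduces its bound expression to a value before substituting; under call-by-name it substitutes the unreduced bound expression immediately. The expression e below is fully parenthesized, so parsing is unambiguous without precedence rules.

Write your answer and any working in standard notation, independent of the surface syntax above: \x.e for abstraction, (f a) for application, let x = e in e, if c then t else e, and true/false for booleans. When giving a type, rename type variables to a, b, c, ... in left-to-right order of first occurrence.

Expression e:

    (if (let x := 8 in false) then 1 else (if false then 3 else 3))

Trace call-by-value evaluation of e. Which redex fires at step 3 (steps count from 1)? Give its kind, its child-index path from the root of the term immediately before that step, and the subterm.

Answer: if at root : (if false then 3 else 3)

Working:
step 0: (if (let x = 8 in false) then 1 else (if false then 3 else 3))
step 1: [let@0] (if false then 1 else (if false then 3 else 3))
step 2: [if@root] (if false then 3 else 3)
step 3: [if@root] 3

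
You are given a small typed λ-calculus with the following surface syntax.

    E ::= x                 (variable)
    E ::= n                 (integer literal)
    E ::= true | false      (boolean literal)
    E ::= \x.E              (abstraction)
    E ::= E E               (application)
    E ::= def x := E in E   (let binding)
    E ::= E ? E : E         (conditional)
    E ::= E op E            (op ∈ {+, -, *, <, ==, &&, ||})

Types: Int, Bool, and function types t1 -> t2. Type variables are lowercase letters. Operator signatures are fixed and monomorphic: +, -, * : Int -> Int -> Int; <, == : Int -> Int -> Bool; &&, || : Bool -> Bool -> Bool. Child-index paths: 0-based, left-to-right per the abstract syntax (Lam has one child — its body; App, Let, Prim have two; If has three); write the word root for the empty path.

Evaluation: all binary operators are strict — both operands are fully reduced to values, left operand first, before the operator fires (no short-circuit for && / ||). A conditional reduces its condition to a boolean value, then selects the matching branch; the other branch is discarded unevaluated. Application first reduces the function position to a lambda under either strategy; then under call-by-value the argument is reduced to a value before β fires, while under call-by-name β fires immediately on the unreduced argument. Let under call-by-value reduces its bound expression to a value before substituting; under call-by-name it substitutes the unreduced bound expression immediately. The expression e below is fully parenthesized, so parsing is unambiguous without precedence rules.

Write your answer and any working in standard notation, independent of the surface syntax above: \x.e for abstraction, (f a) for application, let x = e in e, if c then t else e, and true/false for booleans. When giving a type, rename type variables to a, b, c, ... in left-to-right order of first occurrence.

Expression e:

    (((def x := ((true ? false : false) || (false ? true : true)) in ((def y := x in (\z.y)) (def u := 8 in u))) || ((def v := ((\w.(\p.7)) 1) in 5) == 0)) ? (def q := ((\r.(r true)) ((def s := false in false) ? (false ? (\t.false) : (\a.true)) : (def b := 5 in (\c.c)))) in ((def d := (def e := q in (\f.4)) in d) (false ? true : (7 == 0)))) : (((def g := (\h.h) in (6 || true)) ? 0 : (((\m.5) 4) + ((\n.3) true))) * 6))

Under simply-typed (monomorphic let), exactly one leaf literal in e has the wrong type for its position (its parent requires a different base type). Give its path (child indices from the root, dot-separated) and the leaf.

Derivation:
  unify Bool ~ Bool
  unify Bool ~ Bool
  unify Bool ~ Bool
  unify Bool ~ Bool
  unify Bool ~ Bool
  unify Bool ~ Bool
let x : Bool
x : Bool
let y : Bool
y : Bool
\z._ : a -> Bool
let u : Int
u : Int
  unify a -> Bool ~ Int -> b
  unify a ~ Int
  unify Bool ~ b
_ _ : Bool
  unify Bool ~ Bool
\p._ : d -> Int
\w._ : c -> d -> Int
  unify c -> d -> Int ~ Int -> e
  unify c ~ Int
  unify d -> Int ~ e
_ _ : d -> Int
let v : d -> Int
  unify Int ~ Int
  unify Int ~ Int
  unify Bool ~ Bool
  unify Bool ~ Bool
r : f
  unify f ~ Bool -> g
_ _ : g
\r._ : (Bool -> g) -> g
let s : Bool
  unify Bool ~ Bool
  unify Bool ~ Bool
\t._ : h -> Bool
\a._ : i -> Bool
  unify h -> Bool ~ i -> Bool
  unify h ~ i
  unify Bool ~ Bool
let b : Int
c : j
\c._ : j -> j
  unify i -> Bool ~ j -> j
  unify i ~ j
  unify Bool ~ j
  unify (Bool -> g) -> g ~ (Bool -> Bool) -> k
  unify Bool -> g ~ Bool -> Bool
  unify Bool ~ Bool
  unify g ~ Bool
  unify Bool ~ k
_ _ : Bool
let q : Bool
q : Bool
let e : Bool
\f._ : l -> Int
let d : l -> Int
d : l -> Int
  unify Bool ~ Bool
  unify Int ~ Int
  unify Int ~ Int
  unify Bool ~ Bool
  unify l -> Int ~ Bool -> m
  unify l ~ Bool
  unify Int ~ m
_ _ : Int
h : n
\h._ : n -> n
let g : n -> n
  unify Int ~ Bool
  FAIL: mismatch Int ~ Bool

Answer: 2.0.0.1.0 : 6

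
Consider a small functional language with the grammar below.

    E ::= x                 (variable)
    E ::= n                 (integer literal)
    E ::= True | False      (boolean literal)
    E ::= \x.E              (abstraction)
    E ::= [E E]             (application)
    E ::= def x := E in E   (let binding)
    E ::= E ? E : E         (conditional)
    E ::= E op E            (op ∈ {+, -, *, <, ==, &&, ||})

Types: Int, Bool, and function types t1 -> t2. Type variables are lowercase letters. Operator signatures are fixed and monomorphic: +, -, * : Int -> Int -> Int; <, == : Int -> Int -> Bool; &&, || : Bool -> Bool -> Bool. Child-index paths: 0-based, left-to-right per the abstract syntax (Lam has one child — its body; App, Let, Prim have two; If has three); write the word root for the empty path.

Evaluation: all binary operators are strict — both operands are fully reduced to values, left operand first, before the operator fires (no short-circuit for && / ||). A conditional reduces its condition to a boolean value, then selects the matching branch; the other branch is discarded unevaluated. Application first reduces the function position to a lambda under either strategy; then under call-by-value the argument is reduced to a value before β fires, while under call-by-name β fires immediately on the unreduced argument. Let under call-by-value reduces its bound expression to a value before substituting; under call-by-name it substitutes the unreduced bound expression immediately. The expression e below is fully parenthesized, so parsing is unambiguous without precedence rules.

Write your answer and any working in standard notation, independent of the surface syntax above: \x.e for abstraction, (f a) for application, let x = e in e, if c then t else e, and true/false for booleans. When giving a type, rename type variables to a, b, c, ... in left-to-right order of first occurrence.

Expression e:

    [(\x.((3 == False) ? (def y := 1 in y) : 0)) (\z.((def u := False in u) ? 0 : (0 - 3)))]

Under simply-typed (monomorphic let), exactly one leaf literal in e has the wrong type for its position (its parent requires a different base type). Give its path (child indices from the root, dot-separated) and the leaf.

Working:
  unify Int ~ Int
  unify Bool ~ Int
  FAIL: mismatch Bool ~ Int

Answer: 0.0.0.1 : false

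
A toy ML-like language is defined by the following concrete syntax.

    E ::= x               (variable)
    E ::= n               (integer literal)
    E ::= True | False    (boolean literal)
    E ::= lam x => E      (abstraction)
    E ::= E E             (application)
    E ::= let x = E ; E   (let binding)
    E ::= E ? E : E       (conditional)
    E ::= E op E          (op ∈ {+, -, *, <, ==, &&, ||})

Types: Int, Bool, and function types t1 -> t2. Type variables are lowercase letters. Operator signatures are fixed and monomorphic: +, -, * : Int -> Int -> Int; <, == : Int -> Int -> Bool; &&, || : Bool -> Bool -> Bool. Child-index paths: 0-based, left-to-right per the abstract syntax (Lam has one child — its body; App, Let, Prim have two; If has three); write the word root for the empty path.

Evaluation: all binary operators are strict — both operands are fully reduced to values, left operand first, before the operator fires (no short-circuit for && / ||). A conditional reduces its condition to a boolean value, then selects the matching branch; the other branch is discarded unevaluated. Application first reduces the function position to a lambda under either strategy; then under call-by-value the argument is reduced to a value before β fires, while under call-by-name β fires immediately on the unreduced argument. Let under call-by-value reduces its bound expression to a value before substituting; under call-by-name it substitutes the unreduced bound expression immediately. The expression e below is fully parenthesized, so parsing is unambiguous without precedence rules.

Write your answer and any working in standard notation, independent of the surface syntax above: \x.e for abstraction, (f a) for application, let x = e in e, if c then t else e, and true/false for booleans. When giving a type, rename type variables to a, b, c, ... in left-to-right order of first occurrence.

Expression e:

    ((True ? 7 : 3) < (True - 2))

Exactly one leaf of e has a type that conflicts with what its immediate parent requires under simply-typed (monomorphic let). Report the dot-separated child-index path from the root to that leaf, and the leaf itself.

Working:
  unify Bool ~ Bool
  unify Int ~ Int
  unify Int ~ Int
  unify Bool ~ Int
  FAIL: mismatch Bool ~ Int

Answer: 1.0 : true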